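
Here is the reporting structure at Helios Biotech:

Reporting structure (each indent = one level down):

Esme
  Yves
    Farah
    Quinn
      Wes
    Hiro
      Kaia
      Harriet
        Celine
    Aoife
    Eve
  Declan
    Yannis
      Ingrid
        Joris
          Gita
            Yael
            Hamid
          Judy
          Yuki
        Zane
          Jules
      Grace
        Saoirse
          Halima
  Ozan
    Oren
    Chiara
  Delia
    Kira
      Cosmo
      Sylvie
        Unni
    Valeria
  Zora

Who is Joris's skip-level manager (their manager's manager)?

Joris reports to Ingrid, and Ingrid reports to Yannis. So Joris's skip-level manager is Yannis.

Yannis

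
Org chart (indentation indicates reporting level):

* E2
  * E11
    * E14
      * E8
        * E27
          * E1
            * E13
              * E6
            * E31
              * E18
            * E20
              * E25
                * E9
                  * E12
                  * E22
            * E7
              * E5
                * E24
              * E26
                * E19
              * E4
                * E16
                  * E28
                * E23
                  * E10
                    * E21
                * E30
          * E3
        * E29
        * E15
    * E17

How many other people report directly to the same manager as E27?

E27 reports to E8. E8's other direct reports are E29, E15 — 2 peers.

2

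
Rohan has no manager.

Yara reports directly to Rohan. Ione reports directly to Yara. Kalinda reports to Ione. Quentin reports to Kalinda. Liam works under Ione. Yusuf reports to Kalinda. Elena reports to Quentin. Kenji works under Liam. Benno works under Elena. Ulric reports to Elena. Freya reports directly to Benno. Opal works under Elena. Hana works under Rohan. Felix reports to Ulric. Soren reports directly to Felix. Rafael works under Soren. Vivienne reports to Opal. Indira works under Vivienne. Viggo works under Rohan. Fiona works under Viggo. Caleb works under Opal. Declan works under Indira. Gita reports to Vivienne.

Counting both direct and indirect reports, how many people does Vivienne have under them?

Vivienne directly manages Indira, Gita. Under Indira: Declan (1). Gita has no reports. So Vivienne's organization is 2 direct reports plus everyone under them: 2 + 1 = 3.

3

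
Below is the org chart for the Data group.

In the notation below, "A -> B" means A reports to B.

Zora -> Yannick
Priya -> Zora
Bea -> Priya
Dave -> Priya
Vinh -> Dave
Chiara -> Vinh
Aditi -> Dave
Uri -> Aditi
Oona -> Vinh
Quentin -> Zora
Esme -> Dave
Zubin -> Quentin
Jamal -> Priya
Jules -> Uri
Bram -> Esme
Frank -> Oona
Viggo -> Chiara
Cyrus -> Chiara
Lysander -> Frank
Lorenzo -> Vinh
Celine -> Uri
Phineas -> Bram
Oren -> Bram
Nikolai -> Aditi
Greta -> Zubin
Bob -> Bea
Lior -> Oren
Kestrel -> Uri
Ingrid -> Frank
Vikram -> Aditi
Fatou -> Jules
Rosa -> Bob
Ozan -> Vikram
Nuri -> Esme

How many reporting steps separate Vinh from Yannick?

Chain from Vinh up to Yannick: Vinh → Dave → Priya → Zora → Yannick. That is 4 steps up, so Vinh is 4 levels below Yannick.

4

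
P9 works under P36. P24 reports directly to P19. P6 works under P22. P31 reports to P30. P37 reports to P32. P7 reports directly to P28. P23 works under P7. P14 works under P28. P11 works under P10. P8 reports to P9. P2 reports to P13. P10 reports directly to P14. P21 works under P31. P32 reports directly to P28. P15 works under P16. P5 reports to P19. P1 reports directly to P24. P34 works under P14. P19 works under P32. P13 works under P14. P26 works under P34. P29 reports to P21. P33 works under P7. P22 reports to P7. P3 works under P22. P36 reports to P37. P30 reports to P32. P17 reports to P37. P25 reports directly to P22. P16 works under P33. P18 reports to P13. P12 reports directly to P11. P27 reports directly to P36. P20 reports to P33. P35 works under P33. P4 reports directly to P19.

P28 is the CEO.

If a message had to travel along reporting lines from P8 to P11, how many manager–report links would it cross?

8

P8 is 5 levels below P28, and P11 is 3 levels below P28 (their lowest common manager). The shortest path runs up from P8 to P28 and back down to P11: 5 + 3 = 8 links.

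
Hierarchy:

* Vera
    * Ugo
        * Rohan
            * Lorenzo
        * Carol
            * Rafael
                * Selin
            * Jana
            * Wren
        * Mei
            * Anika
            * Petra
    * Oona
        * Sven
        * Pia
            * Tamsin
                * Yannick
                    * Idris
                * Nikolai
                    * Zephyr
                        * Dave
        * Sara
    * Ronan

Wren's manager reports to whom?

Wren reports to Carol, and Carol reports to Ugo. So Wren's skip-level manager is Ugo.

Ugo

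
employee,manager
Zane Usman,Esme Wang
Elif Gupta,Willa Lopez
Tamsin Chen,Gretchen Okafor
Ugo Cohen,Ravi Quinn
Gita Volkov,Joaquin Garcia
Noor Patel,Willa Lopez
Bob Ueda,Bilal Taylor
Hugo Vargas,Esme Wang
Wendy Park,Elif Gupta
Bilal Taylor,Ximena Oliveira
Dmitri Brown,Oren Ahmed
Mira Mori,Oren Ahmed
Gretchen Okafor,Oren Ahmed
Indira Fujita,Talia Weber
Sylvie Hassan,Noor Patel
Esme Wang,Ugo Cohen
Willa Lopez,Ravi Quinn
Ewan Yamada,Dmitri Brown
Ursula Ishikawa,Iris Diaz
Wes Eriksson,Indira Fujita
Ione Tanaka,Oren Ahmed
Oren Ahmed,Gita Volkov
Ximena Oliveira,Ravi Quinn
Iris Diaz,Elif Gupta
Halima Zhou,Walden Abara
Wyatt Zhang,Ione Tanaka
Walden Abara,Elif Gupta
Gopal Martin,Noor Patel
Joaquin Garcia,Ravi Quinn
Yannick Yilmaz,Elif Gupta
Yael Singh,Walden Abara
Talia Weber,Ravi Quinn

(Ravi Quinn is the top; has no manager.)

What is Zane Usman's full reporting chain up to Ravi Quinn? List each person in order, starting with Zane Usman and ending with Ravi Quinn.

Zane Usman -> Esme Wang -> Ugo Cohen -> Ravi Quinn

Zane Usman reports to Esme Wang. Esme Wang reports to Ugo Cohen. Ugo Cohen reports to Ravi Quinn. Ravi Quinn is at the top.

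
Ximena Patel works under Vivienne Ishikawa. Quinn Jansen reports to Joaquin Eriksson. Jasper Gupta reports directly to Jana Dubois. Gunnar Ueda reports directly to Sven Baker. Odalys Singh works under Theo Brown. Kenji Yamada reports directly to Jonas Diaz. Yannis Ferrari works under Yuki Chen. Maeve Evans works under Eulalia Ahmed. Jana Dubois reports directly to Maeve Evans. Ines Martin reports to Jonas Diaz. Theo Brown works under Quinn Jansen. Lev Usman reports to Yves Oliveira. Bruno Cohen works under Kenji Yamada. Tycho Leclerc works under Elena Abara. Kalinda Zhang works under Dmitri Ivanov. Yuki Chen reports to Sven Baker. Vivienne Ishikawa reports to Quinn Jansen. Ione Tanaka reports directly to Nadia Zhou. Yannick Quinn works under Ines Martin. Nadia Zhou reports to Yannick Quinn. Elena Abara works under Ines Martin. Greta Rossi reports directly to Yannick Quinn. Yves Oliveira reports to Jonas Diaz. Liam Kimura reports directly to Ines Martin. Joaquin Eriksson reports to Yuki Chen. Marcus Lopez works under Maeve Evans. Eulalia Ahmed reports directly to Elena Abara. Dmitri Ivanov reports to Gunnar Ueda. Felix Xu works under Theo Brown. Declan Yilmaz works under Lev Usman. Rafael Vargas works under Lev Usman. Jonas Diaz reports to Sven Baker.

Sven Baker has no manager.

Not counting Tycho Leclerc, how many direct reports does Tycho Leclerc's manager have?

Tycho Leclerc reports to Elena Abara. Elena Abara's other direct reports are Eulalia Ahmed — 1 peer.

1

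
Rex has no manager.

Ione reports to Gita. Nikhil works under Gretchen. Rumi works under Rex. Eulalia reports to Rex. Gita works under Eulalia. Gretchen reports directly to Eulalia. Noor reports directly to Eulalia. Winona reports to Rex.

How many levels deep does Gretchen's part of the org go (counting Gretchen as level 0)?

1

The longest chain under Gretchen runs Gretchen → Nikhil, which is 1 level below Gretchen.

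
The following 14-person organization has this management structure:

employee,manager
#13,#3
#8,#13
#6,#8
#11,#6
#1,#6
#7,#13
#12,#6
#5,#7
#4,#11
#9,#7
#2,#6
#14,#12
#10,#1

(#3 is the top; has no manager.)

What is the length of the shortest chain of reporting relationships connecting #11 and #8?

2

#11 is in #8's organization: the chain from #11 up to #8 is #11 → #6 → #8, which is 2 links.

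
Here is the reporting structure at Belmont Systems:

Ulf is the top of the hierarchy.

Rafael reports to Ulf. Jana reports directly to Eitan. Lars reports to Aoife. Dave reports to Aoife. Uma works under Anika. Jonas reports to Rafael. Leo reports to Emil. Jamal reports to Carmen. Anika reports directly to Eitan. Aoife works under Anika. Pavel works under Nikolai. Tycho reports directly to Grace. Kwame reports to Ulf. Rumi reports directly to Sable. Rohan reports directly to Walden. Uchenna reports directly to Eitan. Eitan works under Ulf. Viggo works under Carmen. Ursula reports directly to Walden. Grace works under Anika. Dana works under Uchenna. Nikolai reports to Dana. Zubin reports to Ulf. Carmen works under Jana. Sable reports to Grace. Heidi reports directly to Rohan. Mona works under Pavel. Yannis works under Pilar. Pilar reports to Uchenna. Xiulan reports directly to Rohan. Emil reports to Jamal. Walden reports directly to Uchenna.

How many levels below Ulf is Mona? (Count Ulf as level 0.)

6

Chain from Mona up to Ulf: Mona → Pavel → Nikolai → Dana → Uchenna → Eitan → Ulf. That is 6 steps up, so Mona is 6 levels below Ulf.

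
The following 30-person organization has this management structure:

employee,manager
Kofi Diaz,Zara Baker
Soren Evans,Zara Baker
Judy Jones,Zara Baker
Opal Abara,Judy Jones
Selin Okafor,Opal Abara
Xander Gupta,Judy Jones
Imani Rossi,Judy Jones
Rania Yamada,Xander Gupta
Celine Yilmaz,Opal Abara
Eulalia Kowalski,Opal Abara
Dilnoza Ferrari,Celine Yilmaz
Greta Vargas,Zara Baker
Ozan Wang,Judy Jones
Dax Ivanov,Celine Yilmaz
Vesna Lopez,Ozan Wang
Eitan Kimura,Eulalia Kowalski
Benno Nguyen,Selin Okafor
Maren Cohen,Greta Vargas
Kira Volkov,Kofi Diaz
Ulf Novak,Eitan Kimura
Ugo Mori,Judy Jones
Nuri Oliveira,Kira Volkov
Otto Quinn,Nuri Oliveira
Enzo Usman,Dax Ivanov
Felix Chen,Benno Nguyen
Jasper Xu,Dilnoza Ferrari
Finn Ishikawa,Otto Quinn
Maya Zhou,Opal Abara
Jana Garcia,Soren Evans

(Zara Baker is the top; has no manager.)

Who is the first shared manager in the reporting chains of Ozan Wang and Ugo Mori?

Judy Jones

Ozan Wang's chain of managers is Judy Jones, Zara Baker. Ugo Mori's chain of managers is Judy Jones, Zara Baker. The first manager that appears in both chains is Judy Jones.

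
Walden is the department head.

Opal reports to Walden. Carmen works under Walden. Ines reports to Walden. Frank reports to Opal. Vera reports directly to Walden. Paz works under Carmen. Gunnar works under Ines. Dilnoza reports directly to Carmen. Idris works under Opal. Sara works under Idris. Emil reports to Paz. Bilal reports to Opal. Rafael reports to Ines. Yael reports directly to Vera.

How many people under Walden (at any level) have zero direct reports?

The people in Walden's organization with no one reporting to them are Yael, Rafael, Gunnar, Dilnoza, Emil, Bilal, Sara, Frank. That is 8.

8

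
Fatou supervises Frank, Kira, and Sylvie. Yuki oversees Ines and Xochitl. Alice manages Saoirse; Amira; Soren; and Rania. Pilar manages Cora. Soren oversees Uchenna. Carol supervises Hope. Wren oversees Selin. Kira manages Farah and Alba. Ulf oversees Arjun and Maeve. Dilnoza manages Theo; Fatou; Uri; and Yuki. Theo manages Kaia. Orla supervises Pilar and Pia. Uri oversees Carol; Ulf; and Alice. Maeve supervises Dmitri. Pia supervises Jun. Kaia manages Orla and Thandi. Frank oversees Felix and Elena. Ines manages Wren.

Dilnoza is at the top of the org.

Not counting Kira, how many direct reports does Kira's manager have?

2

Kira reports to Fatou. Fatou's other direct reports are Frank, Sylvie — 2 peers.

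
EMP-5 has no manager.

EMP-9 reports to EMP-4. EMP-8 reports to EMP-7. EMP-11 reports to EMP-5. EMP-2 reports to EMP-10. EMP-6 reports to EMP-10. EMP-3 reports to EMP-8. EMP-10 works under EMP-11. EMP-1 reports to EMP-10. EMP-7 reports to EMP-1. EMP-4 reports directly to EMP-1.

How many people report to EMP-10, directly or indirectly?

EMP-10 directly manages EMP-1, EMP-2, EMP-6. Under EMP-1: EMP-4, EMP-9, EMP-7, EMP-8, EMP-3 (5). EMP-2 has no reports. EMP-6 has no reports. So EMP-10's organization is 3 direct reports plus everyone under them: 6 + 1 + 1 = 8.

8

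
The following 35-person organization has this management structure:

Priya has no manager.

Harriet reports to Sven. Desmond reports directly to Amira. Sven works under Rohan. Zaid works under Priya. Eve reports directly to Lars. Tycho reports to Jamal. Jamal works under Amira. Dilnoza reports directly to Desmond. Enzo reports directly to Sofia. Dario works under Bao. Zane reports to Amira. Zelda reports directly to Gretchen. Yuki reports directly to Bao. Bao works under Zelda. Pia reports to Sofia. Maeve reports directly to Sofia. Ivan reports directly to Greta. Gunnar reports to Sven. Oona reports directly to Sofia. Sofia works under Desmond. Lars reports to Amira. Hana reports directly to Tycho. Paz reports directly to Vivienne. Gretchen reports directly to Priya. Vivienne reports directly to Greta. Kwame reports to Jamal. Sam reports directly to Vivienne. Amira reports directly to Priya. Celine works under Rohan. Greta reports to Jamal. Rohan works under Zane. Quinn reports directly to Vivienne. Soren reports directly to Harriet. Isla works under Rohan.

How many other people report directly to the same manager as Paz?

Paz reports to Vivienne. Vivienne's other direct reports are Sam, Quinn — 2 peers.

2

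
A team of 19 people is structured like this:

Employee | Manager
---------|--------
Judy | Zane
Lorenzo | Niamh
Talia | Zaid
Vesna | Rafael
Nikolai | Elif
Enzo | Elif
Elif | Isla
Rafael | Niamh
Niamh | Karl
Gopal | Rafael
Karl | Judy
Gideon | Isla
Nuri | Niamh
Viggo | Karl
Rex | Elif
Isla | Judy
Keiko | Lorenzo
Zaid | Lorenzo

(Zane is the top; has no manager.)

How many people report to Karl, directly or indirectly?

Karl directly manages Niamh, Viggo. Under Niamh: Rafael, Gopal, Vesna, Lorenzo, Keiko, Zaid, Talia, Nuri (8). Viggo has no reports. So Karl's organization is 2 direct reports plus everyone under them: 9 + 1 = 10.

10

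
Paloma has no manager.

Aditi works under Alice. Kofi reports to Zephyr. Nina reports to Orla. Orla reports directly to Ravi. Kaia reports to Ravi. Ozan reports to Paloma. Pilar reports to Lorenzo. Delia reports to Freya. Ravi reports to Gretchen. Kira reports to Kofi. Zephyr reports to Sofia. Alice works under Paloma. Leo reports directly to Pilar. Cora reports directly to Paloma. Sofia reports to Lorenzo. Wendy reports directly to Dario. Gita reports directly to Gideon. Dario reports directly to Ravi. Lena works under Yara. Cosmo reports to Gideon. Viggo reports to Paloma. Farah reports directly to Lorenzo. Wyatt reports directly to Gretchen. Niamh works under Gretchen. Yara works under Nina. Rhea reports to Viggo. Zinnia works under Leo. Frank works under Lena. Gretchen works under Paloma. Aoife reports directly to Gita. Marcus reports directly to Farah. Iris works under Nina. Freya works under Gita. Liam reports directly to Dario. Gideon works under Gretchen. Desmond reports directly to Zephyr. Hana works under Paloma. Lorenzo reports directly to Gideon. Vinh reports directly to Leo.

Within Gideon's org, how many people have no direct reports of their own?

The people in Gideon's organization with no one reporting to them are Cosmo, Delia, Aoife, Desmond, Kira, Marcus, Vinh, Zinnia. That is 8.

8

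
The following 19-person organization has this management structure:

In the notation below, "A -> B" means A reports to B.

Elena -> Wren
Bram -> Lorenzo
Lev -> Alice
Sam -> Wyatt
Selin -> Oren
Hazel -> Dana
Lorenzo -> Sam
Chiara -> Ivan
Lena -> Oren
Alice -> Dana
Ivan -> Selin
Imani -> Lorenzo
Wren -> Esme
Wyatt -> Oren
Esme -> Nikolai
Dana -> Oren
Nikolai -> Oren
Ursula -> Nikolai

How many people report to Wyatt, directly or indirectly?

Wyatt directly manages Sam. Under Sam: Lorenzo, Imani, Bram (3). That's 4 in total.

4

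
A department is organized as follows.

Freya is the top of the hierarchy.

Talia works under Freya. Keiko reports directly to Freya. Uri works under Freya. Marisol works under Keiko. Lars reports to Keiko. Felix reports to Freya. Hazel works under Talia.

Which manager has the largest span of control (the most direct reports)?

Direct-report counts: Freya has 4; Keiko has 2; Talia has 1. The largest is 4, held by Freya.

Freya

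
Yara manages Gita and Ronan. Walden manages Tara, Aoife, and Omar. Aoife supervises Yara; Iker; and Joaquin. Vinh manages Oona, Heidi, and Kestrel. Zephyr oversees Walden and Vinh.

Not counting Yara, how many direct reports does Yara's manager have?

2

Yara reports to Aoife. Aoife's other direct reports are Joaquin, Iker — 2 peers.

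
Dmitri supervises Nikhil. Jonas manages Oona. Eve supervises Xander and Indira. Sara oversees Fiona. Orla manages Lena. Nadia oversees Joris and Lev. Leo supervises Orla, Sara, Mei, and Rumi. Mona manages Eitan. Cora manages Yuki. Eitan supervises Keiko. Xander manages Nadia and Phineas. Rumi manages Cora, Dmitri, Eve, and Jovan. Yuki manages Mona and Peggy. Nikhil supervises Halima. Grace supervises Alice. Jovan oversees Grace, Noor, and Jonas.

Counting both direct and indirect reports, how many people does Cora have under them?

5

Cora directly manages Yuki. Under Yuki: Peggy, Mona, Eitan, Keiko (4). That's 5 in total.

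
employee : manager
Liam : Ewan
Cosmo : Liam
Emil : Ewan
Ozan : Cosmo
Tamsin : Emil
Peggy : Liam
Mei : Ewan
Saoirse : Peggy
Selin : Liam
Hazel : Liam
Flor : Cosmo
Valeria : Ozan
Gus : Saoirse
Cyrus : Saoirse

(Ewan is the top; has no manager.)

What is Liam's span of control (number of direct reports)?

4

Liam directly manages Cosmo, Peggy, Selin, Hazel. That is 4 direct reports.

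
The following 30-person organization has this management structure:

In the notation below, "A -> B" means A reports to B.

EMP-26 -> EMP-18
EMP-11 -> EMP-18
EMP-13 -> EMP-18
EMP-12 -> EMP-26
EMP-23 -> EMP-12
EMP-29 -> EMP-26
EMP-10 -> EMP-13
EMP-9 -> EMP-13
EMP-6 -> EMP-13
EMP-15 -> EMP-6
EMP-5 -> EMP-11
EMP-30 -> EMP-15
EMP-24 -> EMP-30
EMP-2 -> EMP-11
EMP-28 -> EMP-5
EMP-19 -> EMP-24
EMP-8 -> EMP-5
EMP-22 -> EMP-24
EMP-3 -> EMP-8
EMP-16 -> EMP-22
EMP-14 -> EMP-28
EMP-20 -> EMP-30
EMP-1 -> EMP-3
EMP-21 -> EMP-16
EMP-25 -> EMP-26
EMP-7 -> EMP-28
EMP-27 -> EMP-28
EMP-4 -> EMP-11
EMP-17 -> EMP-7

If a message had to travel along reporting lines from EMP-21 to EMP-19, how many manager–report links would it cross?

EMP-21 is 3 levels below EMP-24, and EMP-19 is 1 level below EMP-24 (their lowest common manager). The shortest path runs up from EMP-21 to EMP-24 and back down to EMP-19: 3 + 1 = 4 links.

4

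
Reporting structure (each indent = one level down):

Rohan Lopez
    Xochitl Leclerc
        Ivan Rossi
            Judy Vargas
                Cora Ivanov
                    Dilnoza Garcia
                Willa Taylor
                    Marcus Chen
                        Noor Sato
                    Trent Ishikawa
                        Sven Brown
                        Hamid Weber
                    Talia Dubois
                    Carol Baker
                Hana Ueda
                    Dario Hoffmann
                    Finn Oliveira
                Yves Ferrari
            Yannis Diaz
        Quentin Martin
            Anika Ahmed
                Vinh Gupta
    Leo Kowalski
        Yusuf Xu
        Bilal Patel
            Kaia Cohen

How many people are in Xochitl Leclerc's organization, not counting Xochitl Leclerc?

Xochitl Leclerc directly manages Ivan Rossi, Quentin Martin. Under Ivan Rossi: Yannis Diaz, Judy Vargas, Yves Ferrari, Hana Ueda, Finn Oliveira, Dario Hoffmann, Willa Taylor, Carol Baker, Talia Dubois, Trent Ishikawa, Hamid Weber, Sven Brown, Marcus Chen, Noor Sato, Cora Ivanov, Dilnoza Garcia (16). Under Quentin Martin: Anika Ahmed, Vinh Gupta (2). So Xochitl Leclerc's organization is 2 direct reports plus everyone under them: 17 + 3 = 20.

20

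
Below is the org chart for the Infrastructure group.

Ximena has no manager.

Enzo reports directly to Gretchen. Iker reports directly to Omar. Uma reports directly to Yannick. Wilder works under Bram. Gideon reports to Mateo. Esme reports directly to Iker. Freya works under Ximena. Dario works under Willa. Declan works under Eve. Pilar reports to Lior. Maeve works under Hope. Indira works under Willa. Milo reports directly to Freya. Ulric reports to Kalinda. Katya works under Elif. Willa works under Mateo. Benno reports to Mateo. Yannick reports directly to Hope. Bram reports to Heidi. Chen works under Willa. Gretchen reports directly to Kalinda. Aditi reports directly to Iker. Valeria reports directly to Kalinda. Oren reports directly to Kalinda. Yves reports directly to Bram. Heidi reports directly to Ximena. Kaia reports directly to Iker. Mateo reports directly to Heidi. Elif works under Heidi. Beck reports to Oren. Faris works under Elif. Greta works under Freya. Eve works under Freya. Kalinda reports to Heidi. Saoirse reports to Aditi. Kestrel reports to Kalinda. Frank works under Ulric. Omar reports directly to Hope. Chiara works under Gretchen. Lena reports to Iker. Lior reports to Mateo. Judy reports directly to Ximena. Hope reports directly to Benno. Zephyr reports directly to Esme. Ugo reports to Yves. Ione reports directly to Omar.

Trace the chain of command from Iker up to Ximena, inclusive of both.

Iker -> Omar -> Hope -> Benno -> Mateo -> Heidi -> Ximena

Iker reports to Omar. Omar reports to Hope. Hope reports to Benno. Benno reports to Mateo. Mateo reports to Heidi. Heidi reports to Ximena. Ximena is at the top.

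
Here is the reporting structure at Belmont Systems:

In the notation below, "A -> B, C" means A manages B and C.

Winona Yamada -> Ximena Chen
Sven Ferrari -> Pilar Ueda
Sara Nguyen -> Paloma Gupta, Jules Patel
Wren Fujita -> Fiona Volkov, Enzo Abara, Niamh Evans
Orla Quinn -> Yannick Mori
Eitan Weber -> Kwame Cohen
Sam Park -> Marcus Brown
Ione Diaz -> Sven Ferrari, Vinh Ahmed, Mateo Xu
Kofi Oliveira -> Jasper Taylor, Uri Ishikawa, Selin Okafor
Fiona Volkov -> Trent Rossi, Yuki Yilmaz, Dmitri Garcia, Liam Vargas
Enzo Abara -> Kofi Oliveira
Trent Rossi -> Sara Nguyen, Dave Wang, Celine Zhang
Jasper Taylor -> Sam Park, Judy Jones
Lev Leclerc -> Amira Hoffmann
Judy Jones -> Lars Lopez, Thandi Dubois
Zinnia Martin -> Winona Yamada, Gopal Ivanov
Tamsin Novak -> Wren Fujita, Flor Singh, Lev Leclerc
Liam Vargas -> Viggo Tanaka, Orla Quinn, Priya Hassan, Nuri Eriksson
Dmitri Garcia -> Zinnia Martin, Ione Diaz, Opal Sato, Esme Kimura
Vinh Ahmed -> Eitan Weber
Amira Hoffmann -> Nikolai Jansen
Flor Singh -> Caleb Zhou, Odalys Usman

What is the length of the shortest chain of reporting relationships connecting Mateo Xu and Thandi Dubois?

Mateo Xu is 4 levels below Wren Fujita, and Thandi Dubois is 5 levels below Wren Fujita (their lowest common manager). The shortest path runs up from Mateo Xu to Wren Fujita and back down to Thandi Dubois: 4 + 5 = 9 links.

9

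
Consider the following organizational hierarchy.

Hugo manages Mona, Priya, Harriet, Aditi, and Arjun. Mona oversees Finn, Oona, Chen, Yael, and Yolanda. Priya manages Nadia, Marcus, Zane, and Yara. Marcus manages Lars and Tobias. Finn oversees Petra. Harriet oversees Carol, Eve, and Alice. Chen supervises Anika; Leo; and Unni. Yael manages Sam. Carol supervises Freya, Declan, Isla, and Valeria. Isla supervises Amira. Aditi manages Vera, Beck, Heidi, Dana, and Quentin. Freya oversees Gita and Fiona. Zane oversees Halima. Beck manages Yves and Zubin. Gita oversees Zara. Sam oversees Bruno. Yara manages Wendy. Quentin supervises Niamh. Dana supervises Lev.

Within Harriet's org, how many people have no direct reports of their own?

The people in Harriet's organization with no one reporting to them are Alice, Eve, Valeria, Declan, Fiona, Zara, Amira. That is 7.

7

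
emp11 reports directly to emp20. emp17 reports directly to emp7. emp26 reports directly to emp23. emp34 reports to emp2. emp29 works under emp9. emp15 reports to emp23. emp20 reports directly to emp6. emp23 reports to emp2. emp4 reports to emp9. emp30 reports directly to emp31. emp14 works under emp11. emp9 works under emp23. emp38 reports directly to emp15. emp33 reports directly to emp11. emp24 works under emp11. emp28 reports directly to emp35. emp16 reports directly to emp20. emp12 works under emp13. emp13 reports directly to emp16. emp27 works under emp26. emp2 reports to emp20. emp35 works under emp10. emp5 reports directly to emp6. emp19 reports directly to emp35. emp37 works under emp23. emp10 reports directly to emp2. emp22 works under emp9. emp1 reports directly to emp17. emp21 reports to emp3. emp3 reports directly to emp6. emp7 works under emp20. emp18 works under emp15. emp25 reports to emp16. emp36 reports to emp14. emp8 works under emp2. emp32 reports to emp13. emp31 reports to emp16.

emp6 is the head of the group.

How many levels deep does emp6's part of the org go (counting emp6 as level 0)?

5

The longest chain under emp6 runs emp6 → emp20 → emp2 → emp10 → emp35 → emp28, which is 5 levels below emp6.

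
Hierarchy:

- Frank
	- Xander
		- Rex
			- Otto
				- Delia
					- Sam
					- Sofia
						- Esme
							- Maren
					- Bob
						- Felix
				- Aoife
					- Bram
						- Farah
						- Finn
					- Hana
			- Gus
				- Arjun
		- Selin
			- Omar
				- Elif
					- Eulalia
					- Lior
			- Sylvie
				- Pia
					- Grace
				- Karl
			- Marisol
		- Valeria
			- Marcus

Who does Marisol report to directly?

Selin

Marisol reports directly to Selin.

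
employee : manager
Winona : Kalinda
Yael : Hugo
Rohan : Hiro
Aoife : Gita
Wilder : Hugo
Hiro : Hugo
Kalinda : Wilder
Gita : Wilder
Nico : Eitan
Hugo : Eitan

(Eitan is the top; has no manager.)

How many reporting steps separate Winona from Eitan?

4

Chain from Winona up to Eitan: Winona → Kalinda → Wilder → Hugo → Eitan. That is 4 steps up, so Winona is 4 levels below Eitan.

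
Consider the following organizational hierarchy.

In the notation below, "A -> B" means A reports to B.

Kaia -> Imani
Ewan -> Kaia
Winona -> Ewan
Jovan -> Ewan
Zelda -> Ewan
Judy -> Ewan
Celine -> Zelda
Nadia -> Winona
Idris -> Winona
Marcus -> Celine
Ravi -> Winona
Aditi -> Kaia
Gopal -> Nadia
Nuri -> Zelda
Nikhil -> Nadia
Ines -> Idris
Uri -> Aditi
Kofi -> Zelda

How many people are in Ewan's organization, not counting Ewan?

14

Ewan directly manages Winona, Jovan, Zelda, Judy. Under Winona: Ravi, Idris, Ines, Nadia, Nikhil, Gopal (6). Jovan has no reports. Under Zelda: Kofi, Nuri, Celine, Marcus (4). Judy has no reports. So Ewan's organization is 4 direct reports plus everyone under them: 7 + 1 + 5 + 1 = 14.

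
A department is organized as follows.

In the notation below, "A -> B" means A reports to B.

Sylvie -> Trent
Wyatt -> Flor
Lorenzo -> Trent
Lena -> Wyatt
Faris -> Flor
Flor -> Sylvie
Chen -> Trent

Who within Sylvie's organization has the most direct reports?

Direct-report counts within Sylvie's organization: Sylvie has 1; Flor has 2; Wyatt has 1. The largest is 2, held by Flor.

Flor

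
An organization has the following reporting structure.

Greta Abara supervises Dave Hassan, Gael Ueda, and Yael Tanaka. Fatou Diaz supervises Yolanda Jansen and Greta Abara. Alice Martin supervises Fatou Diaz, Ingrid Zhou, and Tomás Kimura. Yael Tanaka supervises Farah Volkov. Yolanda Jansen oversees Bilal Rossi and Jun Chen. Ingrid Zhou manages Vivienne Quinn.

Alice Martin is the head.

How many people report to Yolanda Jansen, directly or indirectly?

Yolanda Jansen directly manages Bilal Rossi, Jun Chen. Bilal Rossi has no reports. Jun Chen has no reports. So Yolanda Jansen's organization is 2 direct reports plus everyone under them: 1 + 1 = 2.

2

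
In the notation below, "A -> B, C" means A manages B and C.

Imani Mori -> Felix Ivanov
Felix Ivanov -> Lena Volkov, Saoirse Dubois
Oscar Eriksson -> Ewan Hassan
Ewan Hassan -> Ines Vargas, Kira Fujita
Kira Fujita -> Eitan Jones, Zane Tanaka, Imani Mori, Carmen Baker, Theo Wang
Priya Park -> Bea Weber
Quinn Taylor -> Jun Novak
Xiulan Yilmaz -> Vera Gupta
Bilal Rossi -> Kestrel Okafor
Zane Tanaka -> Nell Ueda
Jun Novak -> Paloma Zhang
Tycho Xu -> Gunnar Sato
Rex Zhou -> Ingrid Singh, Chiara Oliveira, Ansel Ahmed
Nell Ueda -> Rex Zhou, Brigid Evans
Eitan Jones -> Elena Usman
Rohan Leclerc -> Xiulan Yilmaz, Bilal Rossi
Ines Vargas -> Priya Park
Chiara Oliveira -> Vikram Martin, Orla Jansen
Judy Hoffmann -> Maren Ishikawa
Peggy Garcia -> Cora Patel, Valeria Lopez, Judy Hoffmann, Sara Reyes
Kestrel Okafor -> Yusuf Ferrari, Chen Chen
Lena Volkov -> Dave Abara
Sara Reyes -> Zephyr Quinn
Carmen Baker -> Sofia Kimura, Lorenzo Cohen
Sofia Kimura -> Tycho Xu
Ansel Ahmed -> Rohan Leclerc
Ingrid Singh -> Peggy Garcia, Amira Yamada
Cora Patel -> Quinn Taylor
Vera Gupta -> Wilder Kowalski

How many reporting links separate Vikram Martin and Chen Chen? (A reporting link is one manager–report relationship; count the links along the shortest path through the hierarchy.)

Vikram Martin is 2 levels below Rex Zhou, and Chen Chen is 5 levels below Rex Zhou (their lowest common manager). The shortest path runs up from Vikram Martin to Rex Zhou and back down to Chen Chen: 2 + 5 = 7 links.

7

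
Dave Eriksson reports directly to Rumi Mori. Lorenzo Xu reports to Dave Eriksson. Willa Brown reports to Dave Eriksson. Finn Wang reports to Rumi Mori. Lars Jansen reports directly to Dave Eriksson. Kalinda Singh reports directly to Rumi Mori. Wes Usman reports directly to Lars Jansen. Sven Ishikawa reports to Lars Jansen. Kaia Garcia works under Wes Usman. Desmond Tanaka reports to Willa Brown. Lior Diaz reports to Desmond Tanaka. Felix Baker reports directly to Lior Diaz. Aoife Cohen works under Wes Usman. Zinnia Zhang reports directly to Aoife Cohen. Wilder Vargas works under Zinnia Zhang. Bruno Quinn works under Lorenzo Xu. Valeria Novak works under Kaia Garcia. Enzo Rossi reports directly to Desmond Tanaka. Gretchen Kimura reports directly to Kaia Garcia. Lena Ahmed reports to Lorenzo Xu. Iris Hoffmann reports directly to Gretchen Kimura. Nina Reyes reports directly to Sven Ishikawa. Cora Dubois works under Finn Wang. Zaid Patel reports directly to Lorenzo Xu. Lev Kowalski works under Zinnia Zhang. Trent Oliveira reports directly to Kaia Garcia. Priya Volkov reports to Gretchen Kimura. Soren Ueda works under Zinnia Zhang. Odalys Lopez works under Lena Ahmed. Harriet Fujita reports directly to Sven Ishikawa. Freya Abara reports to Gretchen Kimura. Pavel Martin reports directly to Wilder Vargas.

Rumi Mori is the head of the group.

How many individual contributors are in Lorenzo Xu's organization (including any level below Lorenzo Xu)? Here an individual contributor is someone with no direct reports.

3

The people in Lorenzo Xu's organization with no one reporting to them are Zaid Patel, Odalys Lopez, Bruno Quinn. That is 3.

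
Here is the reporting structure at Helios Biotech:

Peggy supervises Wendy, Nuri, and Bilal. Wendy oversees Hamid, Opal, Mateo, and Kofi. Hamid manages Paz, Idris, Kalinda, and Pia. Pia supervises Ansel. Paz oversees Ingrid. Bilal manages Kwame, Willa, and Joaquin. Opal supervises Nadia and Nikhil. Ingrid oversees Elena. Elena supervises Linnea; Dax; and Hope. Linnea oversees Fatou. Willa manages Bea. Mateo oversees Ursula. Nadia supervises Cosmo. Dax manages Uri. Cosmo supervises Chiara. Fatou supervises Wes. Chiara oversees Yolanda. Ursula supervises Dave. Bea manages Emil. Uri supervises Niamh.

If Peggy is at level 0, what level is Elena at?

Chain from Elena up to Peggy: Elena → Ingrid → Paz → Hamid → Wendy → Peggy. That is 5 steps up, so Elena is 5 levels below Peggy.

5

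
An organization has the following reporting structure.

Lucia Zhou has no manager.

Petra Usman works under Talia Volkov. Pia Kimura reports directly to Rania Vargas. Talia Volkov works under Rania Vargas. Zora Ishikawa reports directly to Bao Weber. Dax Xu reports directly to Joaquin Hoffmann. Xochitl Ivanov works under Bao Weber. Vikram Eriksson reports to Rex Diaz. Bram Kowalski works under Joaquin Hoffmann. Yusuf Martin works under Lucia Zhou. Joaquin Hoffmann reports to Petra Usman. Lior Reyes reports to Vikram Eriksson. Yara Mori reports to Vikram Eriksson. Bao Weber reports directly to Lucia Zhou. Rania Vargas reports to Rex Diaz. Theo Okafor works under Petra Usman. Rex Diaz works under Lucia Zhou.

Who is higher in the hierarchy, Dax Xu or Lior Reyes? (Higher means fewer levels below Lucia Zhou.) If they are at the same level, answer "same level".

Dax Xu is 6 levels below Lucia Zhou; Lior Reyes is 3. Lior Reyes is higher.

Lior Reyes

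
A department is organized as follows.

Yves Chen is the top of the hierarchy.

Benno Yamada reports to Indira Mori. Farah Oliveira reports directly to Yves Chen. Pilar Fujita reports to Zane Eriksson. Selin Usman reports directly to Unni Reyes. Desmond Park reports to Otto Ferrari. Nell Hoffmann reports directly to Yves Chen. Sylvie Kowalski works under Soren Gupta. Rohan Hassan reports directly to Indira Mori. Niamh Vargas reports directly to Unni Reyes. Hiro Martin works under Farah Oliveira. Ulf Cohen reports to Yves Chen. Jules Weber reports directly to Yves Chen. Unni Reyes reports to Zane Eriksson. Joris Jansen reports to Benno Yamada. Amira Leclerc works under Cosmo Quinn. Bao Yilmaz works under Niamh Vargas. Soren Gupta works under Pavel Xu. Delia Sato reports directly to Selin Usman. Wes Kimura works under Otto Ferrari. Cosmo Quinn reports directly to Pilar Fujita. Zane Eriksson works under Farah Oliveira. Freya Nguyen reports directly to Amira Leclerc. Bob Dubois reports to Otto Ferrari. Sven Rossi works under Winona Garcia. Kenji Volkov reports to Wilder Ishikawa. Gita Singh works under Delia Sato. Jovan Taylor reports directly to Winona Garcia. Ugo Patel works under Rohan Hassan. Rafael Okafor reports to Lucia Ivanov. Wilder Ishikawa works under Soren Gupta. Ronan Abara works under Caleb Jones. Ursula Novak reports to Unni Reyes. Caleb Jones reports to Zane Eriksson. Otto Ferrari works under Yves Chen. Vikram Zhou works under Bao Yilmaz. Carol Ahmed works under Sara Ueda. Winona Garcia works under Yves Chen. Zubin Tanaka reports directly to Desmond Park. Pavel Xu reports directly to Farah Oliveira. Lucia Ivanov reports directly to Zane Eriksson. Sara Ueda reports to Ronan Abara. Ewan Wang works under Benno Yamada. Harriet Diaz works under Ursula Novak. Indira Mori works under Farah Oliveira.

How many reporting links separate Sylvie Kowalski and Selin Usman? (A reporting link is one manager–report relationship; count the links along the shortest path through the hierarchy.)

Sylvie Kowalski is 3 levels below Farah Oliveira, and Selin Usman is 3 levels below Farah Oliveira (their lowest common manager). The shortest path runs up from Sylvie Kowalski to Farah Oliveira and back down to Selin Usman: 3 + 3 = 6 links.

6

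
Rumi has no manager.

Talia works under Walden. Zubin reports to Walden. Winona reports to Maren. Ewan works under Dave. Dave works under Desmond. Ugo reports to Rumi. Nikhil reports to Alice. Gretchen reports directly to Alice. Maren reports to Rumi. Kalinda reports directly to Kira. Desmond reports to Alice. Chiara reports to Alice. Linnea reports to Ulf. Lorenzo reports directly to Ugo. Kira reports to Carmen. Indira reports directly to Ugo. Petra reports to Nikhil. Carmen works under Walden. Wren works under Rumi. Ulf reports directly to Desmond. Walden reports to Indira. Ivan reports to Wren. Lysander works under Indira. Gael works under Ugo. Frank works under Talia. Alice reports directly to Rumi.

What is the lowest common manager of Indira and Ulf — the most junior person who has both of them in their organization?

Indira's chain of managers is Ugo, Rumi. Ulf's chain of managers is Desmond, Alice, Rumi. The first manager that appears in both chains is Rumi.

Rumi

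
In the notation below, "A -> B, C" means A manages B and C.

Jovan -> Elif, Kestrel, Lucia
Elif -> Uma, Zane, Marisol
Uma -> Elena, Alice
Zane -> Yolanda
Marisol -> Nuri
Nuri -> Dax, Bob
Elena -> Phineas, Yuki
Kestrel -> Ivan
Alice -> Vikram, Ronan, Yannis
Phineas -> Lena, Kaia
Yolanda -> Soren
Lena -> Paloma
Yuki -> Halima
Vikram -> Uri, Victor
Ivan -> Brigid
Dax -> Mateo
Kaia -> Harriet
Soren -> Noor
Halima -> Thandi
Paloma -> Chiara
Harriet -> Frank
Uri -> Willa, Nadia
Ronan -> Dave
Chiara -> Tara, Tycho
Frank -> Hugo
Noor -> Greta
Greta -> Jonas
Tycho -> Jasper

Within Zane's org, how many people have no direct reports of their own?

The only person in Zane's organization with no one reporting to them is Jonas. That is 1.

1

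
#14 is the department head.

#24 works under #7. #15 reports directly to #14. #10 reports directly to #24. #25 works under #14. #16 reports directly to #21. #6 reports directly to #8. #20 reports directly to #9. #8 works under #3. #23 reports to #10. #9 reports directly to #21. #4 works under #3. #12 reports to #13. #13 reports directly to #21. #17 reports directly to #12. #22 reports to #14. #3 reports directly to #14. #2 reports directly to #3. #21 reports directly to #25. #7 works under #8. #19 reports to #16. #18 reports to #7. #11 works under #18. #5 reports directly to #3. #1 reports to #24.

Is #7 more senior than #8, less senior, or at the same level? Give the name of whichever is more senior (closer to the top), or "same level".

#7 is 3 levels below #14; #8 is 2. #8 is higher.

#8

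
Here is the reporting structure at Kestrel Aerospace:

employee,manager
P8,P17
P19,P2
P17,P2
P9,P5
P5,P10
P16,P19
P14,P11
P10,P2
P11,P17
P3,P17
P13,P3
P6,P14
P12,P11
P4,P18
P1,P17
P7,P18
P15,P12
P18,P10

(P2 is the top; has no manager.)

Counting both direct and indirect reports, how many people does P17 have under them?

9

P17 directly manages P3, P11, P1, P8. Under P3: P13 (1). Under P11: P14, P6, P12, P15 (4). P1 has no reports. P8 has no reports. So P17's organization is 4 direct reports plus everyone under them: 2 + 5 + 1 + 1 = 9.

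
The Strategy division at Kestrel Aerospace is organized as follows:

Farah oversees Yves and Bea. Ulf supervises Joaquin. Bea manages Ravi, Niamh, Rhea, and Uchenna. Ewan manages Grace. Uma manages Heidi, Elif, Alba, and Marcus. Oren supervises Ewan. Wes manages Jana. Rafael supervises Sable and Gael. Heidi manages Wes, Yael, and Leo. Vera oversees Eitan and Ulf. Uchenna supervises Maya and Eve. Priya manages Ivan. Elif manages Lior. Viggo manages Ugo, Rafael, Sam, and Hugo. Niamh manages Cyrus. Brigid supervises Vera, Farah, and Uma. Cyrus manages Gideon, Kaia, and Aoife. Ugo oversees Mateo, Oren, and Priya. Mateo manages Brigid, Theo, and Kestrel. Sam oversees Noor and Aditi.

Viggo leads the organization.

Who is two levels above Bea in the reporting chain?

Bea reports to Farah, and Farah reports to Brigid. So Bea's skip-level manager is Brigid.

Brigid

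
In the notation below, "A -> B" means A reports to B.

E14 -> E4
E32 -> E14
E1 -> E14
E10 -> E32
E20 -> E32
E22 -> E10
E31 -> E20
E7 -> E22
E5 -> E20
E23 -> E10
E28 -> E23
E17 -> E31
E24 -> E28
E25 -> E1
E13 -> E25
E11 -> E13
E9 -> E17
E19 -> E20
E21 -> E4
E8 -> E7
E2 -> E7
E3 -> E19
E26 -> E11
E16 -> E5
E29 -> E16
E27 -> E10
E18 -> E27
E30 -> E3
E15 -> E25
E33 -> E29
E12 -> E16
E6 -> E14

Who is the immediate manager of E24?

E24 reports directly to E28.

E28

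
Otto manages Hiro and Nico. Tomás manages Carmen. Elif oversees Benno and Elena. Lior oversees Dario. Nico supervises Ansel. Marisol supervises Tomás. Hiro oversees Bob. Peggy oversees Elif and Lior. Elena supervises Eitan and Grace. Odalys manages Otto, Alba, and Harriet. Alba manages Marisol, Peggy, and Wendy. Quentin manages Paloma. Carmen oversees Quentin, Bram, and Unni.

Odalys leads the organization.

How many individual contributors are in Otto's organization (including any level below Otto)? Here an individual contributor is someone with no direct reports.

2

The people in Otto's organization with no one reporting to them are Ansel, Bob. That is 2.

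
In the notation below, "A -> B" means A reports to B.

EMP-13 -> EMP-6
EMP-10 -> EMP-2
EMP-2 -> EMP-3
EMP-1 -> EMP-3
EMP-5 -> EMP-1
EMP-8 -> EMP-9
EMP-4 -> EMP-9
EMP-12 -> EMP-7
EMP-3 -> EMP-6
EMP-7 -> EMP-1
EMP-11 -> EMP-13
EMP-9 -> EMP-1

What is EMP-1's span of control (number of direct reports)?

3

EMP-1 directly manages EMP-9, EMP-7, EMP-5. That is 3 direct reports.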